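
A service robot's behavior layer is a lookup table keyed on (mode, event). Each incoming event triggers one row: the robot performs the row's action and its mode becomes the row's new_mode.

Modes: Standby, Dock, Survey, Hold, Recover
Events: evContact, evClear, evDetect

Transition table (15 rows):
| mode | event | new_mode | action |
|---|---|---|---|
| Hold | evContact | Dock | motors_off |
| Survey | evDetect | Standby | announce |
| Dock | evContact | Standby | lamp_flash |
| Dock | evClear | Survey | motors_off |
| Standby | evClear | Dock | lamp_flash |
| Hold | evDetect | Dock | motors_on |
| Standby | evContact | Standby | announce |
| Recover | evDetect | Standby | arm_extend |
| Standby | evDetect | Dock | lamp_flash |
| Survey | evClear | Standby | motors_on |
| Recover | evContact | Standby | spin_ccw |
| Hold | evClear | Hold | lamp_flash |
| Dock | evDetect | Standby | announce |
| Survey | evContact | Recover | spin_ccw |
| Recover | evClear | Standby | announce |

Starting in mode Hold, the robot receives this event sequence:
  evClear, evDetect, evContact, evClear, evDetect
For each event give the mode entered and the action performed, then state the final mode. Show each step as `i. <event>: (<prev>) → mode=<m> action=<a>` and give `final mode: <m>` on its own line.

1. evClear: (Hold) → mode=Hold action=lamp_flash
2. evDetect: (Hold) → mode=Dock action=motors_on
3. evContact: (Dock) → mode=Standby action=lamp_flash
4. evClear: (Standby) → mode=Dock action=lamp_flash
5. evDetect: (Dock) → mode=Standby action=announce

final mode: Standby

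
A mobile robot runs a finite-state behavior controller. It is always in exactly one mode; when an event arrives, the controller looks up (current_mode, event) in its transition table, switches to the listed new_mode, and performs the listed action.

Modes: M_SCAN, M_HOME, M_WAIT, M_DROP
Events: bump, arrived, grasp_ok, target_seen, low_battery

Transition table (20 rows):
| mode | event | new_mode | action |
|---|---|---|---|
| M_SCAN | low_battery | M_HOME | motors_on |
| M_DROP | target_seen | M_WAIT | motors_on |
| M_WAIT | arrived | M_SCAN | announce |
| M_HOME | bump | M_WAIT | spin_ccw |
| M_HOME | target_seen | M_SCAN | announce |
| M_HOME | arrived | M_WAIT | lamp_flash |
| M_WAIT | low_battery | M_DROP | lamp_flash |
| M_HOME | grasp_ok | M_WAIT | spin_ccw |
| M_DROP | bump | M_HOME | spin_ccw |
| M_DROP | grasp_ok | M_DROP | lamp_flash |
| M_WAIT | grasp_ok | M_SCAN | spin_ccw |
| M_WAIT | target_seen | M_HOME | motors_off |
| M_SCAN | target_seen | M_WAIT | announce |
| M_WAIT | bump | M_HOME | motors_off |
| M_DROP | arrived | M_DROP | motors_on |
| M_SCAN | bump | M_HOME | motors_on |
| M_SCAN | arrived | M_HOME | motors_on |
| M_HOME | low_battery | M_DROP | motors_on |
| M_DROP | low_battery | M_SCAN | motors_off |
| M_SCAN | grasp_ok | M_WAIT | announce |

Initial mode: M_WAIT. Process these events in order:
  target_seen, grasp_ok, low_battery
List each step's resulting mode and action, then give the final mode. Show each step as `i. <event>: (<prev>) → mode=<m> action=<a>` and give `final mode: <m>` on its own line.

1. target_seen: (M_WAIT) → mode=M_HOME action=motors_off
2. grasp_ok: (M_HOME) → mode=M_WAIT action=spin_ccw
3. low_battery: (M_WAIT) → mode=M_DROP action=lamp_flash

final mode: M_DROP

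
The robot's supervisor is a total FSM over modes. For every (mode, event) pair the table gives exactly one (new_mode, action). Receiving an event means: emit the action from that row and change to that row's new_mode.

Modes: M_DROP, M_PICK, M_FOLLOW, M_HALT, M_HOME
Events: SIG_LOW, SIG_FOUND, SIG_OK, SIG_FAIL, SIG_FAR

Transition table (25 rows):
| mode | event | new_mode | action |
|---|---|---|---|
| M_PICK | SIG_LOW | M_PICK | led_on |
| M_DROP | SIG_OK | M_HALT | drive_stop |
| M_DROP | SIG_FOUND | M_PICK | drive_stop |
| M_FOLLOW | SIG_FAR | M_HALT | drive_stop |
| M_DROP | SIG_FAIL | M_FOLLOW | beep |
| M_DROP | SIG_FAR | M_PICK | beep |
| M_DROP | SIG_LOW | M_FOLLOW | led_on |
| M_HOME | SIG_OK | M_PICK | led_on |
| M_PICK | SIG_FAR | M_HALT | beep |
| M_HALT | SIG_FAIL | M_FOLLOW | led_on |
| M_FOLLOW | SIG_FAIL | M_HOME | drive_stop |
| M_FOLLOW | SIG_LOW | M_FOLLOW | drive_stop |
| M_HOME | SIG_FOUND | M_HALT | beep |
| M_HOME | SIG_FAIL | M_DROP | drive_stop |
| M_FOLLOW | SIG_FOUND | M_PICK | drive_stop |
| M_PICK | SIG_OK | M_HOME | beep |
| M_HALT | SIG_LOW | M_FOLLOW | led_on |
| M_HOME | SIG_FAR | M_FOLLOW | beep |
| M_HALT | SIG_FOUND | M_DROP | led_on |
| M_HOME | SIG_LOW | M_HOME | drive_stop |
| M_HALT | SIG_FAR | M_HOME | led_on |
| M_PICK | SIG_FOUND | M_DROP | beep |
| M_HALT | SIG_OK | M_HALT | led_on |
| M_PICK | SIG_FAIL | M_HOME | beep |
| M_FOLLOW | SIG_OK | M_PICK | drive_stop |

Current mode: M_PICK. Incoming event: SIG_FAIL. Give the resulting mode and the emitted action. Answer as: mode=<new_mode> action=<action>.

mode=M_HOME action=beep

current mode = M_PICK; filter table to that mode:
  (M_PICK, SIG_LOW) → (M_PICK, led_on)
  (M_PICK, SIG_FAR) → (M_HALT, beep)
  (M_PICK, SIG_OK) → (M_HOME, beep)
  (M_PICK, SIG_FOUND) → (M_DROP, beep)
  (M_PICK, SIG_FAIL) → (M_HOME, beep)  ← event matches
event = SIG_FAIL selects (M_HOME, beep)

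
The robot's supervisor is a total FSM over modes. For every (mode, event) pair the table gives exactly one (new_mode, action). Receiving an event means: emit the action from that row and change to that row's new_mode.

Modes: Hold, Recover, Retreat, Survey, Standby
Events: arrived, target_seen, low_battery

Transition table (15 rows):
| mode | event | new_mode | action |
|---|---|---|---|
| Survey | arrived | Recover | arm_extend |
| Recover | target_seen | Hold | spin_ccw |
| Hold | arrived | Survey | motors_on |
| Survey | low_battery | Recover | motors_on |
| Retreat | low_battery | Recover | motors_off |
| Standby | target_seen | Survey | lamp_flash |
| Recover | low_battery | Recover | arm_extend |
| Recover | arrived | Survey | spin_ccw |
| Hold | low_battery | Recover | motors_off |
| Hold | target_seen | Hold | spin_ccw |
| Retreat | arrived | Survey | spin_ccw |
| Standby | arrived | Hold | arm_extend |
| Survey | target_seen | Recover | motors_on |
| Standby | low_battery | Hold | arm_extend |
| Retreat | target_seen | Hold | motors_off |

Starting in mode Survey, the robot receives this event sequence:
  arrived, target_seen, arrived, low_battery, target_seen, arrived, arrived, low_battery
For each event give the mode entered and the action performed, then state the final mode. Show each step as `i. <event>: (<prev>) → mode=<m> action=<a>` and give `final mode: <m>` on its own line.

1. arrived: (Survey) → mode=Recover action=arm_extend
2. target_seen: (Recover) → mode=Hold action=spin_ccw
3. arrived: (Hold) → mode=Survey action=motors_on
4. low_battery: (Survey) → mode=Recover action=motors_on
5. target_seen: (Recover) → mode=Hold action=spin_ccw
6. arrived: (Hold) → mode=Survey action=motors_on
7. arrived: (Survey) → mode=Recover action=arm_extend
8. low_battery: (Recover) → mode=Recover action=arm_extend

final mode: Recover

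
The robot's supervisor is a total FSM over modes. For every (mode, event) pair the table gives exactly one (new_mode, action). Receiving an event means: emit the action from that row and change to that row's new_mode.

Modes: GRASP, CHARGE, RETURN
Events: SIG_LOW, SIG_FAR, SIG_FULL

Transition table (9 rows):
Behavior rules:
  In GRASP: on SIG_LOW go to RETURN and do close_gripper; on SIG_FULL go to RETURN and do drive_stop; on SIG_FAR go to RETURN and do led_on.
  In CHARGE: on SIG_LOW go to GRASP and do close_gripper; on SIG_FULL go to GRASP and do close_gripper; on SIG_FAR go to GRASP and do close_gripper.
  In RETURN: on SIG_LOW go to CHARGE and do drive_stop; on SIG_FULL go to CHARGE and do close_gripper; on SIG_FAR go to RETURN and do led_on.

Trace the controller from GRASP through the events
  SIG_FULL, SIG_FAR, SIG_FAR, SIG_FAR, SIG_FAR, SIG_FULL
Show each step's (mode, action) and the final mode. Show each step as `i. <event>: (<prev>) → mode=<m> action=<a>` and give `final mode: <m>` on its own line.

final mode: CHARGE

1. SIG_FULL: (GRASP) → mode=RETURN action=drive_stop
2. SIG_FAR: (RETURN) → mode=RETURN action=led_on
3. SIG_FAR: (RETURN) → mode=RETURN action=led_on
4. SIG_FAR: (RETURN) → mode=RETURN action=led_on
5. SIG_FAR: (RETURN) → mode=RETURN action=led_on
6. SIG_FULL: (RETURN) → mode=CHARGE action=close_gripper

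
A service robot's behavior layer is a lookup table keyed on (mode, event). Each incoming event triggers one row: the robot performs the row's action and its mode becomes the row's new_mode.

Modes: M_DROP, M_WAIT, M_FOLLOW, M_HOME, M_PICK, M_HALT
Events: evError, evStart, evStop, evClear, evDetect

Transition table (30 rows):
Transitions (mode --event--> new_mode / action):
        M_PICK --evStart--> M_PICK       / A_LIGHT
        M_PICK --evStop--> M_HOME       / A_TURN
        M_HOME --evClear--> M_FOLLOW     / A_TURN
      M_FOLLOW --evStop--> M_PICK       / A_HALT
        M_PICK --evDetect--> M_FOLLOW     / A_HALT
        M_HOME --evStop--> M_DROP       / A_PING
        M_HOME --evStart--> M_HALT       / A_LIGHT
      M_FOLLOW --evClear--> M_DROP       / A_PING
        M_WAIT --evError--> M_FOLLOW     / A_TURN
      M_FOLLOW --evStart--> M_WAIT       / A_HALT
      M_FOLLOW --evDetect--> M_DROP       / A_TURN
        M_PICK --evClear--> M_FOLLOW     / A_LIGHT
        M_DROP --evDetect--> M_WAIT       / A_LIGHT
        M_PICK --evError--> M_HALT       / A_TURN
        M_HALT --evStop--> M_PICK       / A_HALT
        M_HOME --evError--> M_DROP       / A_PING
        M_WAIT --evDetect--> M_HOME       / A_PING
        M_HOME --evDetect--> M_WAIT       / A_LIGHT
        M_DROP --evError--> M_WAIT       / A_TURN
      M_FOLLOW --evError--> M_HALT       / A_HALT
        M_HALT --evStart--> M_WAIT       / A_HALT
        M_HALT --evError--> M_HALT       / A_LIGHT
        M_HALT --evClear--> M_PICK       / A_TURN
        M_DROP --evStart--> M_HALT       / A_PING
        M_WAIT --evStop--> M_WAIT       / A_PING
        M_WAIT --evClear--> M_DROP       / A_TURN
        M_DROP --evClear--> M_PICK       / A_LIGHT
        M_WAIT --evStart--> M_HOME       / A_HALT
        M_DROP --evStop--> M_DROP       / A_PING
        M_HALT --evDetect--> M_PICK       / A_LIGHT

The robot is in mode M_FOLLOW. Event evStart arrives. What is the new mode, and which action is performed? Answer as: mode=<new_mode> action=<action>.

current mode = M_FOLLOW; filter table to that mode:
  (M_FOLLOW, evStop) → (M_PICK, A_HALT)
  (M_FOLLOW, evClear) → (M_DROP, A_PING)
  (M_FOLLOW, evStart) → (M_WAIT, A_HALT)  ← event matches
  (M_FOLLOW, evDetect) → (M_DROP, A_TURN)
  (M_FOLLOW, evError) → (M_HALT, A_HALT)
event = evStart selects (M_WAIT, A_HALT)

mode=M_WAIT action=A_HALT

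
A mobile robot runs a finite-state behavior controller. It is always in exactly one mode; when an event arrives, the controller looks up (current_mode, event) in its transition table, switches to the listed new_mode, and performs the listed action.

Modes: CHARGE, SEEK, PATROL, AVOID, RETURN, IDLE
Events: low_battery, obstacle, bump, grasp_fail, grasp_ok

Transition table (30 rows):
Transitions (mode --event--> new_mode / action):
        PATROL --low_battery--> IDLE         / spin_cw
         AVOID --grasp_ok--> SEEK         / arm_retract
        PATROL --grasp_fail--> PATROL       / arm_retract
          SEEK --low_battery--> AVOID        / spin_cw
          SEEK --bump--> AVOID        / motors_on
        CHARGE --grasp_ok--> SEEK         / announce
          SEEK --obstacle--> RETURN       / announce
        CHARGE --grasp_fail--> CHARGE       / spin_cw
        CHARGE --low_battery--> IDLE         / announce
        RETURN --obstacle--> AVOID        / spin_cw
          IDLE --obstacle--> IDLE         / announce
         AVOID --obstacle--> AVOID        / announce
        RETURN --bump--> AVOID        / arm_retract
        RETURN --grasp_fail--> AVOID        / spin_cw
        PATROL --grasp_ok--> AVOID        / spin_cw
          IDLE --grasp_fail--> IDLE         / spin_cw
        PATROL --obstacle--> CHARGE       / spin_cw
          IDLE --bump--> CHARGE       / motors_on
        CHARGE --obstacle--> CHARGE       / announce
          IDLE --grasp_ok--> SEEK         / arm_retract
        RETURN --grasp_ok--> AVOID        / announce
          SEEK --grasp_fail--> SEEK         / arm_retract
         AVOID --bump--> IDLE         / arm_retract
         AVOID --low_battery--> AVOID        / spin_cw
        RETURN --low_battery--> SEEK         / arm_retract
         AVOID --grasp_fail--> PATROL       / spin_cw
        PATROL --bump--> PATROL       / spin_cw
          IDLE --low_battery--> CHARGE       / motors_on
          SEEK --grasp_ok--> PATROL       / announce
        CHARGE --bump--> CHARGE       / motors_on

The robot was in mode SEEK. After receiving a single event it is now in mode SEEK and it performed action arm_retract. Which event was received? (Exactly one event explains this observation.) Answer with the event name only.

grasp_fail

try low_battery: (SEEK, low_battery) → (AVOID, spin_cw)
try obstacle: (SEEK, obstacle) → (RETURN, announce)
try bump: (SEEK, bump) → (AVOID, motors_on)
try grasp_fail: (SEEK, grasp_fail) → (SEEK, arm_retract)  ← matches
try grasp_ok: (SEEK, grasp_ok) → (PATROL, announce)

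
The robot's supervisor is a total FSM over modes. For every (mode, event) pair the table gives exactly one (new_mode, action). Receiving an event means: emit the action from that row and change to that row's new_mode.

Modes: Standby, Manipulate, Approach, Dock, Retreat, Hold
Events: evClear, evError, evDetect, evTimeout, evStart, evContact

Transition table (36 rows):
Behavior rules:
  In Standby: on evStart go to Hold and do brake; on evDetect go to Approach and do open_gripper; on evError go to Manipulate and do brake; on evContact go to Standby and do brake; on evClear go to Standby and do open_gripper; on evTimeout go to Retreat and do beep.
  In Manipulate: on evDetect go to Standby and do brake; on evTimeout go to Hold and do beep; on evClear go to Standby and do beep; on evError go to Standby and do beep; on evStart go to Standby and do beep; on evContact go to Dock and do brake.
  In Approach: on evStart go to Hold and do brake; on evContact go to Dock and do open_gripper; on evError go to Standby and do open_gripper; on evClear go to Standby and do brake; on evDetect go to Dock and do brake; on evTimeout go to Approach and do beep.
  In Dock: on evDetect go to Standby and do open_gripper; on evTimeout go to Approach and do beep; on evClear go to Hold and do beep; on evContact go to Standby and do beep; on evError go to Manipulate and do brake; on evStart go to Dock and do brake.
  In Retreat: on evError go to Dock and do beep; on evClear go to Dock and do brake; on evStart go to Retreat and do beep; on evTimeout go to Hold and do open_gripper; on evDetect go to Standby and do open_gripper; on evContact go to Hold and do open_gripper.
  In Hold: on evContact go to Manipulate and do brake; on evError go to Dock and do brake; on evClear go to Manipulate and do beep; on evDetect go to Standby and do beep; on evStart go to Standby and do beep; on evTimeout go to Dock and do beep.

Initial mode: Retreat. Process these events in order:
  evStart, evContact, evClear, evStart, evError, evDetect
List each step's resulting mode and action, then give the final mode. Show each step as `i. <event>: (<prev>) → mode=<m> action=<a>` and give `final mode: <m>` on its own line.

1. evStart: (Retreat) → mode=Retreat action=beep
2. evContact: (Retreat) → mode=Hold action=open_gripper
3. evClear: (Hold) → mode=Manipulate action=beep
4. evStart: (Manipulate) → mode=Standby action=beep
5. evError: (Standby) → mode=Manipulate action=brake
6. evDetect: (Manipulate) → mode=Standby action=brake

final mode: Standby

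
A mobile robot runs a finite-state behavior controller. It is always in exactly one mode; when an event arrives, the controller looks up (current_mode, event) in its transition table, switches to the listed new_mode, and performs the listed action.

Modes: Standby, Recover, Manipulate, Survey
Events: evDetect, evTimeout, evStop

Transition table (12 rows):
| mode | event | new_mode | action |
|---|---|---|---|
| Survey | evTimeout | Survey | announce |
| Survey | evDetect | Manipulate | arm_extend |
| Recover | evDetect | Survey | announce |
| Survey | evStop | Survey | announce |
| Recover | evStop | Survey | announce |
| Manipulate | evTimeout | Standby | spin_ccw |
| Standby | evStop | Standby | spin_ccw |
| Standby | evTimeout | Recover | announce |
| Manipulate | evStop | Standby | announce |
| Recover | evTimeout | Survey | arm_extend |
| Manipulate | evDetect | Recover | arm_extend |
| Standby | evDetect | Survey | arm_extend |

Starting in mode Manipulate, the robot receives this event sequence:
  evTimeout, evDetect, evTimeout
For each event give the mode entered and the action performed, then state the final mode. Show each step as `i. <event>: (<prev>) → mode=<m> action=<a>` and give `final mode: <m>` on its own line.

final mode: Survey

1. evTimeout: (Manipulate) → mode=Standby action=spin_ccw
2. evDetect: (Standby) → mode=Survey action=arm_extend
3. evTimeout: (Survey) → mode=Survey action=announce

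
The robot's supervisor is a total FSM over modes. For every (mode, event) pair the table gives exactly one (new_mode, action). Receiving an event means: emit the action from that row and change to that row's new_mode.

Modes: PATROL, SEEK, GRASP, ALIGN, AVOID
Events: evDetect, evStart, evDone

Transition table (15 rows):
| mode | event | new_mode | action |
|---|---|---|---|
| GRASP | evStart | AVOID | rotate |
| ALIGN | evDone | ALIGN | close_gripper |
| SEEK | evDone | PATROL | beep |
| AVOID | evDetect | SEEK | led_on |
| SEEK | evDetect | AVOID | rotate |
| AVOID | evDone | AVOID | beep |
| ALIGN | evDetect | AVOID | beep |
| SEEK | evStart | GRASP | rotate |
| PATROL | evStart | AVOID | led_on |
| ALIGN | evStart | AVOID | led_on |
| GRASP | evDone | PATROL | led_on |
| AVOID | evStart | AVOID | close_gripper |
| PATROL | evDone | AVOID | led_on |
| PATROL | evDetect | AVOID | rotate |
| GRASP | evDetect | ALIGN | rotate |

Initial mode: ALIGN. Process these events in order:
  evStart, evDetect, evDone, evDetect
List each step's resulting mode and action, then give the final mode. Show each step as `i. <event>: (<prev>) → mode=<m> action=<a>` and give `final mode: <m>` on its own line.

final mode: AVOID

1. evStart: (ALIGN) → mode=AVOID action=led_on
2. evDetect: (AVOID) → mode=SEEK action=led_on
3. evDone: (SEEK) → mode=PATROL action=beep
4. evDetect: (PATROL) → mode=AVOID action=rotate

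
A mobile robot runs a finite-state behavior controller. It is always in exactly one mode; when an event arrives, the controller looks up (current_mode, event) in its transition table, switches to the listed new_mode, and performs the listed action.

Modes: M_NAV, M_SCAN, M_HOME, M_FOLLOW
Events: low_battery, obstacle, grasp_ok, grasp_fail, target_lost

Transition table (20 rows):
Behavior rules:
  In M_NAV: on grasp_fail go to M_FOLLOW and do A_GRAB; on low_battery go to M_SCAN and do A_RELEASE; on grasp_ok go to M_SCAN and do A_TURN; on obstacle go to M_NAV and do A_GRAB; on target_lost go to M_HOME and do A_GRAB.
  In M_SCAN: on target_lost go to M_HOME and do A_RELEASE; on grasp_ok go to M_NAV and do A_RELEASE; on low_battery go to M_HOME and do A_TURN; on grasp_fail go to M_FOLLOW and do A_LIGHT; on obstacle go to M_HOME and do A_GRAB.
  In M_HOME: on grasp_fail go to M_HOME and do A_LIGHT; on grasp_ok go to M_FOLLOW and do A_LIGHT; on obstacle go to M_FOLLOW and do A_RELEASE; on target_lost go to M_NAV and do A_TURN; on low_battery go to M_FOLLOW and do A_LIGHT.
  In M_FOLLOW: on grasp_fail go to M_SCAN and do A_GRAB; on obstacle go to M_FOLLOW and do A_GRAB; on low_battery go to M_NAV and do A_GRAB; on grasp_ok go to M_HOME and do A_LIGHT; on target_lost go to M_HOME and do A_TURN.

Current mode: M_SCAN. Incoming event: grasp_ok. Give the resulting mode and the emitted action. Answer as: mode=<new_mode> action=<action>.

current mode = M_SCAN; filter table to that mode:
  (M_SCAN, target_lost) → (M_HOME, A_RELEASE)
  (M_SCAN, grasp_ok) → (M_NAV, A_RELEASE)  ← event matches
  (M_SCAN, low_battery) → (M_HOME, A_TURN)
  (M_SCAN, grasp_fail) → (M_FOLLOW, A_LIGHT)
  (M_SCAN, obstacle) → (M_HOME, A_GRAB)
event = grasp_ok selects (M_NAV, A_RELEASE)

mode=M_NAV action=A_RELEASE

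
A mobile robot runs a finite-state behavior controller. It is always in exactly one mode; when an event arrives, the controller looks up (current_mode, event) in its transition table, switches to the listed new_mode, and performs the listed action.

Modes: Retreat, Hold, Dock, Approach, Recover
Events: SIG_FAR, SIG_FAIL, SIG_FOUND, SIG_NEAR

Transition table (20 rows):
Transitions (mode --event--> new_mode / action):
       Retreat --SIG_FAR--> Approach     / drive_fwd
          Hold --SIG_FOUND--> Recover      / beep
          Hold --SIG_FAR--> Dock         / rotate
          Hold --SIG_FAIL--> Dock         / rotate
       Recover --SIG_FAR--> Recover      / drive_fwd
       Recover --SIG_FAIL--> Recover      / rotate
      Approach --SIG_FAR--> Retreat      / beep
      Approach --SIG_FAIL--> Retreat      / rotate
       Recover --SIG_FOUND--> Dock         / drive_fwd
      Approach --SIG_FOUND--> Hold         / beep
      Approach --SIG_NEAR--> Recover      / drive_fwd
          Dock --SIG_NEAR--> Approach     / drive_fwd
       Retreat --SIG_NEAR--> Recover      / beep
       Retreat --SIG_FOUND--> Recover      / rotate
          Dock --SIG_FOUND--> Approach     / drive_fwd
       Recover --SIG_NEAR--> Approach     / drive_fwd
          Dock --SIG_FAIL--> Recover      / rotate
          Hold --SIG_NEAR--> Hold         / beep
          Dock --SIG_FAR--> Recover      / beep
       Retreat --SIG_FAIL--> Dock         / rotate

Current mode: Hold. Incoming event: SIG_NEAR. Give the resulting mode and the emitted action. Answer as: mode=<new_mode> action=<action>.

current mode = Hold; filter table to that mode:
  (Hold, SIG_FOUND) → (Recover, beep)
  (Hold, SIG_FAR) → (Dock, rotate)
  (Hold, SIG_FAIL) → (Dock, rotate)
  (Hold, SIG_NEAR) → (Hold, beep)  ← event matches
event = SIG_NEAR selects (Hold, beep)

mode=Hold action=beep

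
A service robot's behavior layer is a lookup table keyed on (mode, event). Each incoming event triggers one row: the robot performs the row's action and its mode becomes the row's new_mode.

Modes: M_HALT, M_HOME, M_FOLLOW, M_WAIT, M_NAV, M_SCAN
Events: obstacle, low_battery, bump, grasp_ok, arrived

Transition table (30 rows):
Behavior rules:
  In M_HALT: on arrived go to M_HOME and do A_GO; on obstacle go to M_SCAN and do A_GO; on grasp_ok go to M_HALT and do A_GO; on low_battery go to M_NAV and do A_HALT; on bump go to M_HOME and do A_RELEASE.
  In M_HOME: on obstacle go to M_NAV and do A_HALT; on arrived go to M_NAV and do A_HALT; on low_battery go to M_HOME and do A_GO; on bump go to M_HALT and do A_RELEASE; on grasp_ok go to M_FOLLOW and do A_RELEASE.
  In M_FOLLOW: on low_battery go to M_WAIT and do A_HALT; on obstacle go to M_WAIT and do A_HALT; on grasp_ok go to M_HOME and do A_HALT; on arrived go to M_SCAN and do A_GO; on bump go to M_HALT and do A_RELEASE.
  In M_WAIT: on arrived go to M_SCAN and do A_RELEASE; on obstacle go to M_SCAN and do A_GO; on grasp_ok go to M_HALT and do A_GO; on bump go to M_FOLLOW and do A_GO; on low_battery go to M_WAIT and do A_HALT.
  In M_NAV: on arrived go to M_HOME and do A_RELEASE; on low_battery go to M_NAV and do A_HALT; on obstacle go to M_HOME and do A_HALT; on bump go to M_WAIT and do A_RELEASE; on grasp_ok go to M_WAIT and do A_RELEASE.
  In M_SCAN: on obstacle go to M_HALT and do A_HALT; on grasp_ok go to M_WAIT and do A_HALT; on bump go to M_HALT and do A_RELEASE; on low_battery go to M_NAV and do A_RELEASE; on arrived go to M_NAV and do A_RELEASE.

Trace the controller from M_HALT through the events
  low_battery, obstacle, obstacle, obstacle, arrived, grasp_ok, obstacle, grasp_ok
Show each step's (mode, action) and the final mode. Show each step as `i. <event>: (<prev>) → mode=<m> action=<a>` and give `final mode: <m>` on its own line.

final mode: M_WAIT

1. low_battery: (M_HALT) → mode=M_NAV action=A_HALT
2. obstacle: (M_NAV) → mode=M_HOME action=A_HALT
3. obstacle: (M_HOME) → mode=M_NAV action=A_HALT
4. obstacle: (M_NAV) → mode=M_HOME action=A_HALT
5. arrived: (M_HOME) → mode=M_NAV action=A_HALT
6. grasp_ok: (M_NAV) → mode=M_WAIT action=A_RELEASE
7. obstacle: (M_WAIT) → mode=M_SCAN action=A_GO
8. grasp_ok: (M_SCAN) → mode=M_WAIT action=A_HALT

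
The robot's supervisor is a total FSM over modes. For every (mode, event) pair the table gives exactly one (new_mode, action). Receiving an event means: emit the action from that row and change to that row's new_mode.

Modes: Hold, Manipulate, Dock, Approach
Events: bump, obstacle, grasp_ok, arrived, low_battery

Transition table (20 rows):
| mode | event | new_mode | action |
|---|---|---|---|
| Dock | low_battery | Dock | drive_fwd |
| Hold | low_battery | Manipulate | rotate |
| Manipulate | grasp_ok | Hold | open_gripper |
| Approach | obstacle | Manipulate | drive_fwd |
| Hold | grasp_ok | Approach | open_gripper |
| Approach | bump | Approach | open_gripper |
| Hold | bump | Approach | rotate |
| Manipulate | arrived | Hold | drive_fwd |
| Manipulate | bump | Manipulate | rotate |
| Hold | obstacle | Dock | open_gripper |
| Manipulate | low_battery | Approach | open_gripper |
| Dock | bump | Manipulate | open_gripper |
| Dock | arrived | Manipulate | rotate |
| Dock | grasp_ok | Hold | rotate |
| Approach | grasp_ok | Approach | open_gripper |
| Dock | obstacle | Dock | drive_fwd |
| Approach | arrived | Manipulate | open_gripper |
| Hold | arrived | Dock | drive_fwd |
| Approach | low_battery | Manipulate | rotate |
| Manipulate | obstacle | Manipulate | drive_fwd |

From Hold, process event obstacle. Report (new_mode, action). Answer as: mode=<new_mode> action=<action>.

mode=Dock action=open_gripper

current mode = Hold; filter table to that mode:
  (Hold, low_battery) → (Manipulate, rotate)
  (Hold, grasp_ok) → (Approach, open_gripper)
  (Hold, bump) → (Approach, rotate)
  (Hold, obstacle) → (Dock, open_gripper)  ← event matches
  (Hold, arrived) → (Dock, drive_fwd)
event = obstacle selects (Dock, open_gripper)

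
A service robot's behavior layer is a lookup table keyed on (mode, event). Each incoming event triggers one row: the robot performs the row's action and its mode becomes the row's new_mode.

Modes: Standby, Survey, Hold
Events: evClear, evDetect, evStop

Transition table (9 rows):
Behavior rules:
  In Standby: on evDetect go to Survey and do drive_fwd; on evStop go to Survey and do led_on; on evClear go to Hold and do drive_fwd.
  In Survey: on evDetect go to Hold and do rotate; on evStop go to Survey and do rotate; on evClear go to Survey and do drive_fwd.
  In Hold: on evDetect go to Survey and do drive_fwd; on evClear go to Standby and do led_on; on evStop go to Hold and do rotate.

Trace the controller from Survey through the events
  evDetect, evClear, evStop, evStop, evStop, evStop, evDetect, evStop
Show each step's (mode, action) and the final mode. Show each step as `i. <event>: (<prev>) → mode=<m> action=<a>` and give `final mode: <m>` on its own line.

1. evDetect: (Survey) → mode=Hold action=rotate
2. evClear: (Hold) → mode=Standby action=led_on
3. evStop: (Standby) → mode=Survey action=led_on
4. evStop: (Survey) → mode=Survey action=rotate
5. evStop: (Survey) → mode=Survey action=rotate
6. evStop: (Survey) → mode=Survey action=rotate
7. evDetect: (Survey) → mode=Hold action=rotate
8. evStop: (Hold) → mode=Hold action=rotate

final mode: Hold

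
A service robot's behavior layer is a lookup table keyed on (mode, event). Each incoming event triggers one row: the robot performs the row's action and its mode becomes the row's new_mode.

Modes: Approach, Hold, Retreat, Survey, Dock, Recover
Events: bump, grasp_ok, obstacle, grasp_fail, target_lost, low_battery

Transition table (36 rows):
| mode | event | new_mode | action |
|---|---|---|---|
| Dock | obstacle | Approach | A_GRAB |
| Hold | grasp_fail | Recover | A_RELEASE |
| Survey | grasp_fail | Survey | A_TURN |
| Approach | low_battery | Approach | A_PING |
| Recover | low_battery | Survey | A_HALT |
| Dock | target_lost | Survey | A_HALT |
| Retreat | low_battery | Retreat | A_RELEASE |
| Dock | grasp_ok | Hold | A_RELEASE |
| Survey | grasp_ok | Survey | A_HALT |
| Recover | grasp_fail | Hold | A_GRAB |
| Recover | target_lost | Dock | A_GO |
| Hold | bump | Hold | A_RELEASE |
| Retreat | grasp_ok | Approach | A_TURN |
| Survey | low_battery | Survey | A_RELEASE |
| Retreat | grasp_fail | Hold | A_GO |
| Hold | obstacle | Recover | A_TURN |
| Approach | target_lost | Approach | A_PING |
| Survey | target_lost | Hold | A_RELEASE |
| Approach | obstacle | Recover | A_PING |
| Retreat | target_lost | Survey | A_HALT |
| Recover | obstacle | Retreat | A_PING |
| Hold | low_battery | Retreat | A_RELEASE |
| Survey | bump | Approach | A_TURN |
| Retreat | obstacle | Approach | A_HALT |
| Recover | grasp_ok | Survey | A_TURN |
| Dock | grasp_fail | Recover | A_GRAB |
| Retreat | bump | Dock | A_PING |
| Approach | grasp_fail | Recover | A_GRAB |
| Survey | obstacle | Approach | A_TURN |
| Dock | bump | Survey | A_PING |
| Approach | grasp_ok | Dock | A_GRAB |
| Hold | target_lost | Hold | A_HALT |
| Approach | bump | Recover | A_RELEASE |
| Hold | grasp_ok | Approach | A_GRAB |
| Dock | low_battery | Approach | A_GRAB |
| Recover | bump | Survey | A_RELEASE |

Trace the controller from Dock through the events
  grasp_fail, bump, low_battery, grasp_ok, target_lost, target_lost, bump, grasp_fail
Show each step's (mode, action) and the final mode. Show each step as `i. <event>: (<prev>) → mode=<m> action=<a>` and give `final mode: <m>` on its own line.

final mode: Recover

1. grasp_fail: (Dock) → mode=Recover action=A_GRAB
2. bump: (Recover) → mode=Survey action=A_RELEASE
3. low_battery: (Survey) → mode=Survey action=A_RELEASE
4. grasp_ok: (Survey) → mode=Survey action=A_HALT
5. target_lost: (Survey) → mode=Hold action=A_RELEASE
6. target_lost: (Hold) → mode=Hold action=A_HALT
7. bump: (Hold) → mode=Hold action=A_RELEASE
8. grasp_fail: (Hold) → mode=Recover action=A_RELEASE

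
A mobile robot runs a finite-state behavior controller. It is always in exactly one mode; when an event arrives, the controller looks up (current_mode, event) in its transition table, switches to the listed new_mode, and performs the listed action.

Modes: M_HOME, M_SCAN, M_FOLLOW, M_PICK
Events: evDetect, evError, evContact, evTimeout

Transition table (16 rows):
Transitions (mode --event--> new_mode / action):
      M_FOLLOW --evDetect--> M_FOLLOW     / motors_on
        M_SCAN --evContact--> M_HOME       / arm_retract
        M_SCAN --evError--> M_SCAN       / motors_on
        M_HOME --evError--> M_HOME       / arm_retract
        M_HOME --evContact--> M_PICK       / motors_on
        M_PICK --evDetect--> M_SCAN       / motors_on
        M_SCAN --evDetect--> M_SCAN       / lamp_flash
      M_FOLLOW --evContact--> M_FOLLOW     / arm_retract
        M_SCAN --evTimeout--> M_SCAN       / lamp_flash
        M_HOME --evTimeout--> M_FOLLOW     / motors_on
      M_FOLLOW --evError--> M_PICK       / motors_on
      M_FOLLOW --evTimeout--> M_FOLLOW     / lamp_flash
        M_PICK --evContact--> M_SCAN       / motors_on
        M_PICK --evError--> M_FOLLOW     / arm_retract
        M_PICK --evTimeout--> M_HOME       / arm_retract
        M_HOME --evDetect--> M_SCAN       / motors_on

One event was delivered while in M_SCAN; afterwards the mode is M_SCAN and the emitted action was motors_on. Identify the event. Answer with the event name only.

evError

try evDetect: (M_SCAN, evDetect) → (M_SCAN, lamp_flash)
try evError: (M_SCAN, evError) → (M_SCAN, motors_on)  ← matches
try evContact: (M_SCAN, evContact) → (M_HOME, arm_retract)
try evTimeout: (M_SCAN, evTimeout) → (M_SCAN, lamp_flash)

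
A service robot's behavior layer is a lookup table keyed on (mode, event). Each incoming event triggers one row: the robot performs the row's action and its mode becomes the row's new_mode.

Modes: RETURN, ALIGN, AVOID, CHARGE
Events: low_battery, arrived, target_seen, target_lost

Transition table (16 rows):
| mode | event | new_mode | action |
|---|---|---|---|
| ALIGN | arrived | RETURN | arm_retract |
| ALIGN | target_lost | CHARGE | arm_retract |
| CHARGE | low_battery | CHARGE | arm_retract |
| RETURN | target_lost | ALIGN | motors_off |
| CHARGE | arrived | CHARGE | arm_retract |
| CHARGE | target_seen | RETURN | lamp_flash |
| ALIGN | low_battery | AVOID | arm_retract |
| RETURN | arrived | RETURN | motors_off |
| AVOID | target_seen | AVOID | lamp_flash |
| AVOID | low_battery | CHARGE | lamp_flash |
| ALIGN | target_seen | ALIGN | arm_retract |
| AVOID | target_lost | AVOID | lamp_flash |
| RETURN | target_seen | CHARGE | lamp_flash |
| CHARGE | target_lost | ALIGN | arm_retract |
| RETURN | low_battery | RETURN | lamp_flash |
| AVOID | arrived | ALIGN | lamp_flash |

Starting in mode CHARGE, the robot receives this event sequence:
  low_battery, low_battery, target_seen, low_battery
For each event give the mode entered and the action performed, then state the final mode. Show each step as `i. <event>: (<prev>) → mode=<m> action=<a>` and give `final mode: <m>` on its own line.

final mode: RETURN

1. low_battery: (CHARGE) → mode=CHARGE action=arm_retract
2. low_battery: (CHARGE) → mode=CHARGE action=arm_retract
3. target_seen: (CHARGE) → mode=RETURN action=lamp_flash
4. low_battery: (RETURN) → mode=RETURN action=lamp_flash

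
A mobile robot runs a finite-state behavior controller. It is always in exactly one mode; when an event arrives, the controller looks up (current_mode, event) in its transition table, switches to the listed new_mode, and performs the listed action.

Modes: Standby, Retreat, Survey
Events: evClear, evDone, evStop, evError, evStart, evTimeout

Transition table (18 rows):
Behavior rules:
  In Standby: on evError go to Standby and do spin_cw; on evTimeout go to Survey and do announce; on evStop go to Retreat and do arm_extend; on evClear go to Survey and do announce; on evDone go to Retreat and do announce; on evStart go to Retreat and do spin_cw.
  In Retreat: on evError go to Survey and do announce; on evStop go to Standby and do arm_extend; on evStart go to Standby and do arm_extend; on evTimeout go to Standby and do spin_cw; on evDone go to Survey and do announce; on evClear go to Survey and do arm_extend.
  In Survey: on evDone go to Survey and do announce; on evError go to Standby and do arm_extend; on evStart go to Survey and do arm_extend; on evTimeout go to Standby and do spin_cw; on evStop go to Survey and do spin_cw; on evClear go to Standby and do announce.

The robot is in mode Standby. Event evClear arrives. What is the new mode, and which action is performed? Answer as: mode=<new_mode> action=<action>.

mode=Survey action=announce

current mode = Standby; filter table to that mode:
  (Standby, evError) → (Standby, spin_cw)
  (Standby, evTimeout) → (Survey, announce)
  (Standby, evStop) → (Retreat, arm_extend)
  (Standby, evClear) → (Survey, announce)  ← event matches
  (Standby, evDone) → (Retreat, announce)
  (Standby, evStart) → (Retreat, spin_cw)
event = evClear selects (Survey, announce)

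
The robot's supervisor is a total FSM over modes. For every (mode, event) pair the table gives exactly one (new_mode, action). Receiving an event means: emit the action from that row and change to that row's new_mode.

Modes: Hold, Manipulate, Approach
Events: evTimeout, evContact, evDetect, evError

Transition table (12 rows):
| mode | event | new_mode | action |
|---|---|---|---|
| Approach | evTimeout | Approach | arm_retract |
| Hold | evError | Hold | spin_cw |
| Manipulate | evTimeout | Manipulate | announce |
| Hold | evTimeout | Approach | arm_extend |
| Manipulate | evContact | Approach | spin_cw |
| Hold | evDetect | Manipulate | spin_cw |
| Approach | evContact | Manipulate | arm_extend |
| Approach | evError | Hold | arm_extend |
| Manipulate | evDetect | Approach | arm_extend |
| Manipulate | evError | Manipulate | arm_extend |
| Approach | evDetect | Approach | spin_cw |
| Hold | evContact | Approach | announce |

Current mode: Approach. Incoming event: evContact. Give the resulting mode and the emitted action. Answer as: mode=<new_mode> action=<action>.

mode=Manipulate action=arm_extend

current mode = Approach; filter table to that mode:
  (Approach, evTimeout) → (Approach, arm_retract)
  (Approach, evContact) → (Manipulate, arm_extend)  ← event matches
  (Approach, evError) → (Hold, arm_extend)
  (Approach, evDetect) → (Approach, spin_cw)
event = evContact selects (Manipulate, arm_extend)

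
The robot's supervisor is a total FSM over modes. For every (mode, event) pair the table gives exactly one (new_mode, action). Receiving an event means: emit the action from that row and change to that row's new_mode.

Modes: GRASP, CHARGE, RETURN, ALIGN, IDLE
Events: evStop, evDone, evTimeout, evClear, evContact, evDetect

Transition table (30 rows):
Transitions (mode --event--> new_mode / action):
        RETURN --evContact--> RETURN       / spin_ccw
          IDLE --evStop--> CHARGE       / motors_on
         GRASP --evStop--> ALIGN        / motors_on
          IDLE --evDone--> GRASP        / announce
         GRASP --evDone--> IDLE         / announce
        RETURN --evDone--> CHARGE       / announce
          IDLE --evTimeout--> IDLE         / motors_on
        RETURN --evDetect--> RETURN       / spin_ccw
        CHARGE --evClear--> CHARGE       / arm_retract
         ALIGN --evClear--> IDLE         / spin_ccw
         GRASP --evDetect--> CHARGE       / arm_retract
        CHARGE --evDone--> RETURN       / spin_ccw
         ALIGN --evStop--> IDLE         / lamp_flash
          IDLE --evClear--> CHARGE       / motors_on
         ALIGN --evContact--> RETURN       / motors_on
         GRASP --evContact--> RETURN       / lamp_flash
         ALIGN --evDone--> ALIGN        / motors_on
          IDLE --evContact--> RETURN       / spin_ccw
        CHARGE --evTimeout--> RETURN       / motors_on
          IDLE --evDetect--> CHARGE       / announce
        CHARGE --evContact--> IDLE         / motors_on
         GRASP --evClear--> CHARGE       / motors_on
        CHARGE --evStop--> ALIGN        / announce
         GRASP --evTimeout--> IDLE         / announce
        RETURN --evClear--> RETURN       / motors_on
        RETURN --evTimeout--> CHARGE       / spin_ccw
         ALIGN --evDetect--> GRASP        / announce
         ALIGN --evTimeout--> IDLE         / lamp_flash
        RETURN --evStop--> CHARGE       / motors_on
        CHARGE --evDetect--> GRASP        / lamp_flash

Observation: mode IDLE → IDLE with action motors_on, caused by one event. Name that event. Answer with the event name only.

try evStop: (IDLE, evStop) → (CHARGE, motors_on)
try evDone: (IDLE, evDone) → (GRASP, announce)
try evTimeout: (IDLE, evTimeout) → (IDLE, motors_on)  ← matches
try evClear: (IDLE, evClear) → (CHARGE, motors_on)
try evContact: (IDLE, evContact) → (RETURN, spin_ccw)
try evDetect: (IDLE, evDetect) → (CHARGE, announce)

evTimeout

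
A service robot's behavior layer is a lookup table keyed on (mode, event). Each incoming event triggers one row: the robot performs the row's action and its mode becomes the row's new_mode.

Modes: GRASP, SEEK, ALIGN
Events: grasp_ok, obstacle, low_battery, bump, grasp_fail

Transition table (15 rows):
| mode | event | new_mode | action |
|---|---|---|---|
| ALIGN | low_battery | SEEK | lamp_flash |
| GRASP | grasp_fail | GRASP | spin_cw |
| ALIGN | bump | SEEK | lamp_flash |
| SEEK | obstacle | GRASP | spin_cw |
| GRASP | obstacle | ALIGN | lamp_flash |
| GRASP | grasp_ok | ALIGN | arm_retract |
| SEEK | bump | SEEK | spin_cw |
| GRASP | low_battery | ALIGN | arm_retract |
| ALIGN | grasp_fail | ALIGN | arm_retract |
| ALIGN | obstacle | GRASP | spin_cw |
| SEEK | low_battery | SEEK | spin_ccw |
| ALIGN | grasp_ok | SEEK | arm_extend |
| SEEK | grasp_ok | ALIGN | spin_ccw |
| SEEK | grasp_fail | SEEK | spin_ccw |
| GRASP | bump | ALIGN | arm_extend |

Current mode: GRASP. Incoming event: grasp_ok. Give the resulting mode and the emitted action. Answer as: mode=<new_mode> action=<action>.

mode=ALIGN action=arm_retract

current mode = GRASP; filter table to that mode:
  (GRASP, grasp_fail) → (GRASP, spin_cw)
  (GRASP, obstacle) → (ALIGN, lamp_flash)
  (GRASP, grasp_ok) → (ALIGN, arm_retract)  ← event matches
  (GRASP, low_battery) → (ALIGN, arm_retract)
  (GRASP, bump) → (ALIGN, arm_extend)
event = grasp_ok selects (ALIGN, arm_retract)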